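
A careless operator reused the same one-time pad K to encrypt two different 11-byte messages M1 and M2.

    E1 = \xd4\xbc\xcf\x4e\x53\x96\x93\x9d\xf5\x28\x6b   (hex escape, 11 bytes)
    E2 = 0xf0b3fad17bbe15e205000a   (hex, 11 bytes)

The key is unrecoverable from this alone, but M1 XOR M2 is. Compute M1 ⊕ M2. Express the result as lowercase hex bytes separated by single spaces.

24 0f 35 9f 28 28 86 7f f0 28 61

E1 ⊕ E2 = (M1 ⊕ K) ⊕ (M2 ⊕ K) = M1 ⊕ M2 — the shared key cancels under XOR.
byte 0: d4 ^ f0 = 24
byte 1: bc ^ b3 = 0f
byte 2: cf ^ fa = 35
byte 3: 4e ^ d1 = 9f
byte 4: 53 ^ 7b = 28
byte 5: 96 ^ be = 28
byte 6: 93 ^ 15 = 86
byte 7: 9d ^ e2 = 7f
byte 8: f5 ^ 05 = f0
byte 9: 28 ^ 00 = 28
byte 10: 6b ^ 0a = 61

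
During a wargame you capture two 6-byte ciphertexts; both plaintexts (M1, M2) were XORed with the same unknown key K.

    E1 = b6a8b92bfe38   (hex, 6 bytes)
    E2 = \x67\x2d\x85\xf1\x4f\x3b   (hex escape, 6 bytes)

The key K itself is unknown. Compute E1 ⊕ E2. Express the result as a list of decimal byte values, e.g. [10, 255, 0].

[209, 133, 60, 218, 177, 3]

E1 ⊕ E2 = (M1 ⊕ K) ⊕ (M2 ⊕ K) = M1 ⊕ M2 — the shared key cancels under XOR.
byte 0: 182 ⊕ 103 = 209
byte 1: 168 ⊕  45 = 133
byte 2: 185 ⊕ 133 =  60
byte 3:  43 ⊕ 241 = 218
byte 4: 254 ⊕  79 = 177
byte 5:  56 ⊕  59 =   3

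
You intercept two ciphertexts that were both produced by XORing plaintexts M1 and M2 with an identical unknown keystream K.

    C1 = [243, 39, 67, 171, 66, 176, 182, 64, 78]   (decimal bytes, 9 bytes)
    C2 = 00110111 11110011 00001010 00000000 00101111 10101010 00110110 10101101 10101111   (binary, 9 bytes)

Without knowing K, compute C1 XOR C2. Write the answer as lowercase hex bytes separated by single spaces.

c4 d4 49 ab 6d 1a 80 ed e1

C1 ⊕ C2 = (M1 ⊕ K) ⊕ (M2 ⊕ K) = M1 ⊕ M2 — the shared key cancels under XOR.
f3 xor 37 = c4
27 xor f3 = d4
43 xor 0a = 49
ab xor 00 = ab
42 xor 2f = 6d
b0 xor aa = 1a
b6 xor 36 = 80
40 xor ad = ed
4e xor af = e1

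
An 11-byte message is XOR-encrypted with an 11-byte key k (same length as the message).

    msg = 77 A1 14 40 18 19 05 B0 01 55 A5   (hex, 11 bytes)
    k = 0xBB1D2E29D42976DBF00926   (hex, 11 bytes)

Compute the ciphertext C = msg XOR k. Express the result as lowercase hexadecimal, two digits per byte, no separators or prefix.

01110111 ^ 10111011 = 11001100
10100001 ^ 00011101 = 10111100
00010100 ^ 00101110 = 00111010
01000000 ^ 00101001 = 01101001
00011000 ^ 11010100 = 11001100
00011001 ^ 00101001 = 00110000
00000101 ^ 01110110 = 01110011
10110000 ^ 11011011 = 01101011
00000001 ^ 11110000 = 11110001
01010101 ^ 00001001 = 01011100
10100101 ^ 00100110 = 10000011

ccbc3a69cc30736bf15c83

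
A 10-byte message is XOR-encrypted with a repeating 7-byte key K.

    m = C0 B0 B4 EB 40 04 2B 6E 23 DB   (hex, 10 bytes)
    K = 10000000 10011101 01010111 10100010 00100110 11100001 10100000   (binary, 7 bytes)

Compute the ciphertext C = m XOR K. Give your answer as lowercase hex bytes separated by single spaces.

40 2d e3 49 66 e5 8b ee be 8c

The 7-byte key repeats, so the effective keystream is 80 9d 57 a2 26 e1 a0 80 9d 57.
byte 0: 192 xor 128 =  64
byte 1: 176 xor 157 =  45
byte 2: 180 xor  87 = 227
byte 3: 235 xor 162 =  73
byte 4:  64 xor  38 = 102
byte 5:   4 xor 225 = 229
byte 6:  43 xor 160 = 139
byte 7: 110 xor 128 = 238
byte 8:  35 xor 157 = 190
byte 9: 219 xor  87 = 140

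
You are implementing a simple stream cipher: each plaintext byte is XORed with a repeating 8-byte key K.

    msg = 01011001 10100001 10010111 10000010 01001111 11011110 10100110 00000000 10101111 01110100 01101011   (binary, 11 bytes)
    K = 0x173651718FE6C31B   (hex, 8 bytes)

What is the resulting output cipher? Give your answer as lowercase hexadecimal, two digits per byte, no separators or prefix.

4e97c6f3c038651bb8423a

The 8-byte key repeats, so the effective keystream is 17 36 51 71 8f e6 c3 1b 17 36 51.
byte 0:  89 XOR  23 =  78
byte 1: 161 XOR  54 = 151
byte 2: 151 XOR  81 = 198
byte 3: 130 XOR 113 = 243
byte 4:  79 XOR 143 = 192
byte 5: 222 XOR 230 =  56
byte 6: 166 XOR 195 = 101
byte 7:   0 XOR  27 =  27
byte 8: 175 XOR  23 = 184
byte 9: 116 XOR  54 =  66
byte 10: 107 XOR  81 =  58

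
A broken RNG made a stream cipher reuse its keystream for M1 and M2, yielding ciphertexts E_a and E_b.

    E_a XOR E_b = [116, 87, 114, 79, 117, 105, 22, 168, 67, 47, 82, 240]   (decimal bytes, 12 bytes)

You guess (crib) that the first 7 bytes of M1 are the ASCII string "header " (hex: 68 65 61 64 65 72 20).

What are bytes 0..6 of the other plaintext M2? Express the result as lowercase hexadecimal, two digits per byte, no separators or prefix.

1c32132b101b36

Since E_a ⊕ E_b = M1 ⊕ M2, XORing with the guessed M1 bytes yields the corresponding M2 bytes: M2 = (E_a ⊕ E_b) ⊕ M1.
byte 0: 116 ⊕ 104 =  28
byte 1:  87 ⊕ 101 =  50
byte 2: 114 ⊕  97 =  19
byte 3:  79 ⊕ 100 =  43
byte 4: 117 ⊕ 101 =  16
byte 5: 105 ⊕ 114 =  27
byte 6:  22 ⊕  32 =  54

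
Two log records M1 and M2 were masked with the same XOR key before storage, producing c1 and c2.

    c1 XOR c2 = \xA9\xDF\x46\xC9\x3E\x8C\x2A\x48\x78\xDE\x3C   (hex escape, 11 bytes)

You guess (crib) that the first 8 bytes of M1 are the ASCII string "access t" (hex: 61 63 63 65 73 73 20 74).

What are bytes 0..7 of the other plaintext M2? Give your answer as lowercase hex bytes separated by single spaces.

Since c1 ⊕ c2 = M1 ⊕ M2, XORing with the guessed M1 bytes yields the corresponding M2 bytes: M2 = (c1 ⊕ c2) ⊕ M1.
10101001 ⊕ 01100001 = 11001000
11011111 ⊕ 01100011 = 10111100
01000110 ⊕ 01100011 = 00100101
11001001 ⊕ 01100101 = 10101100
00111110 ⊕ 01110011 = 01001101
10001100 ⊕ 01110011 = 11111111
00101010 ⊕ 00100000 = 00001010
01001000 ⊕ 01110100 = 00111100

c8 bc 25 ac 4d ff 0a 3c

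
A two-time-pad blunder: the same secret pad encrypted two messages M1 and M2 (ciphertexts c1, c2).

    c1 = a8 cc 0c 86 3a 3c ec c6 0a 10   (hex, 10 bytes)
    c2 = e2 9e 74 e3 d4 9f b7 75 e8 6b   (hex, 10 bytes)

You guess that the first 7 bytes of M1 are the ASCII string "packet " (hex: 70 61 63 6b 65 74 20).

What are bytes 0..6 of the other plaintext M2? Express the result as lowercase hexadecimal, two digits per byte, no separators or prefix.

First, c1 ⊕ c2 = (M1 ⊕ K) ⊕ (M2 ⊕ K) = M1 ⊕ M2, so the key drops out. Then M2 = (M1 ⊕ M2) ⊕ M1 over the first 7 bytes.
byte 0: (a8 XOR e2) XOR 70 = 4a XOR 70 = 3a
byte 1: (cc XOR 9e) XOR 61 = 52 XOR 61 = 33
byte 2: (0c XOR 74) XOR 63 = 78 XOR 63 = 1b
byte 3: (86 XOR e3) XOR 6b = 65 XOR 6b = 0e
byte 4: (3a XOR d4) XOR 65 = ee XOR 65 = 8b
byte 5: (3c XOR 9f) XOR 74 = a3 XOR 74 = d7
byte 6: (ec XOR b7) XOR 20 = 5b XOR 20 = 7b

3a331b0e8bd77b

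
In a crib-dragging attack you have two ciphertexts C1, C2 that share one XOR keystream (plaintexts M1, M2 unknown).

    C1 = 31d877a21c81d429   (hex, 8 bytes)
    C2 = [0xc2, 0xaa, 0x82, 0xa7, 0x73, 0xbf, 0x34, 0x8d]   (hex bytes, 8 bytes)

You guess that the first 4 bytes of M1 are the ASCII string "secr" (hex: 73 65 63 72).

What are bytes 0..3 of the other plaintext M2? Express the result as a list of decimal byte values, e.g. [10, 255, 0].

[128, 23, 150, 119]

First, C1 ⊕ C2 = (M1 ⊕ K) ⊕ (M2 ⊕ K) = M1 ⊕ M2, so the key drops out. Then M2 = (M1 ⊕ M2) ⊕ M1 over the first 4 bytes.
byte 0: (31 XOR c2) XOR 73 = f3 XOR 73 = 80
byte 1: (d8 XOR aa) XOR 65 = 72 XOR 65 = 17
byte 2: (77 XOR 82) XOR 63 = f5 XOR 63 = 96
byte 3: (a2 XOR a7) XOR 72 = 05 XOR 72 = 77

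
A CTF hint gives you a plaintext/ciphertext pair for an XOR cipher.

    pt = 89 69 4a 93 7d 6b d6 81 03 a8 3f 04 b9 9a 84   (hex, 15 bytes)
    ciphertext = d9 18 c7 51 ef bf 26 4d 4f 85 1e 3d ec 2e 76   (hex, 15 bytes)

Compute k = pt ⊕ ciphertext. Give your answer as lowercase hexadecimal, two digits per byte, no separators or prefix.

50718dc292d4f0cc4c2d213955b4f2

Since ciphertext = pt ⊕ k, XORing both sides with pt gives k = pt ⊕ ciphertext.
byte 0: 89 ^ d9 = 50
byte 1: 69 ^ 18 = 71
byte 2: 4a ^ c7 = 8d
byte 3: 93 ^ 51 = c2
byte 4: 7d ^ ef = 92
byte 5: 6b ^ bf = d4
byte 6: d6 ^ 26 = f0
byte 7: 81 ^ 4d = cc
byte 8: 03 ^ 4f = 4c
byte 9: a8 ^ 85 = 2d
byte 10: 3f ^ 1e = 21
byte 11: 04 ^ 3d = 39
byte 12: b9 ^ ec = 55
byte 13: 9a ^ 2e = b4
byte 14: 84 ^ 76 = f2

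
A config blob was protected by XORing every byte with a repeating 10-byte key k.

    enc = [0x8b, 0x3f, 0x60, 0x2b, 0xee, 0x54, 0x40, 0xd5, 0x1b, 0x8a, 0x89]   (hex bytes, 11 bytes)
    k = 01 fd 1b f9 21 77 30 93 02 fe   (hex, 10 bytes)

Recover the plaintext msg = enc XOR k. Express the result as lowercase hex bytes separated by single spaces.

The 10-byte key repeats, so the effective keystream is 01 fd 1b f9 21 77 30 93 02 fe 01.
byte 0: 8b ⊕ 01 = 8a
byte 1: 3f ⊕ fd = c2
byte 2: 60 ⊕ 1b = 7b
byte 3: 2b ⊕ f9 = d2
byte 4: ee ⊕ 21 = cf
byte 5: 54 ⊕ 77 = 23
byte 6: 40 ⊕ 30 = 70
byte 7: d5 ⊕ 93 = 46
byte 8: 1b ⊕ 02 = 19
byte 9: 8a ⊕ fe = 74
byte 10: 89 ⊕ 01 = 88

8a c2 7b d2 cf 23 70 46 19 74 88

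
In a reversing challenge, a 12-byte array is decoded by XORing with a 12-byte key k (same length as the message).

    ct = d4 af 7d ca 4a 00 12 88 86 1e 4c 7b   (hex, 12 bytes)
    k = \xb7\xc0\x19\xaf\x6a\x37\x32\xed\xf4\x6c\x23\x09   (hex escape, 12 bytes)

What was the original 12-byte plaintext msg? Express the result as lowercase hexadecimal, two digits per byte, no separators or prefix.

XOR is its own inverse, so applying the key byte-wise gives the result directly.
d4 xor b7 = 63
af xor c0 = 6f
7d xor 19 = 64
ca xor af = 65
4a xor 6a = 20
00 xor 37 = 37
12 xor 32 = 20
88 xor ed = 65
86 xor f4 = 72
1e xor 6c = 72
4c xor 23 = 6f
7b xor 09 = 72

636f64652037206572726f72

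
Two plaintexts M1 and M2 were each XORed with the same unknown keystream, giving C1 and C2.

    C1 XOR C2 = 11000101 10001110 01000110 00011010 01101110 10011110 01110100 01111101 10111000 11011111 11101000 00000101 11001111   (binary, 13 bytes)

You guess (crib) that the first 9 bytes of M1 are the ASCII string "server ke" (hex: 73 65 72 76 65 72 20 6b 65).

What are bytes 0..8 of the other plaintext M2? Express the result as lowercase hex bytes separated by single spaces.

b6 eb 34 6c 0b ec 54 16 dd

Since C1 ⊕ C2 = M1 ⊕ M2, XORing with the guessed M1 bytes yields the corresponding M2 bytes: M2 = (C1 ⊕ C2) ⊕ M1.
byte 0: 197 XOR 115 = 182
byte 1: 142 XOR 101 = 235
byte 2:  70 XOR 114 =  52
byte 3:  26 XOR 118 = 108
byte 4: 110 XOR 101 =  11
byte 5: 158 XOR 114 = 236
byte 6: 116 XOR  32 =  84
byte 7: 125 XOR 107 =  22
byte 8: 184 XOR 101 = 221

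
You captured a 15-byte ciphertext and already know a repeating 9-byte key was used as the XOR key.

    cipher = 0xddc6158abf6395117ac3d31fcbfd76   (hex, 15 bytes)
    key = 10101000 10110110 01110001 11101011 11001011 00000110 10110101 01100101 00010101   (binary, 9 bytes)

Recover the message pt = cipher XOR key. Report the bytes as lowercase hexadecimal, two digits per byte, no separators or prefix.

The 9-byte key repeats, so the effective keystream is a8 b6 71 eb cb 06 b5 65 15 a8 b6 71 eb cb 06.
byte 0: dd ⊕ a8 = 75
byte 1: c6 ⊕ b6 = 70
byte 2: 15 ⊕ 71 = 64
byte 3: 8a ⊕ eb = 61
byte 4: bf ⊕ cb = 74
byte 5: 63 ⊕ 06 = 65
byte 6: 95 ⊕ b5 = 20
byte 7: 11 ⊕ 65 = 74
byte 8: 7a ⊕ 15 = 6f
byte 9: c3 ⊕ a8 = 6b
byte 10: d3 ⊕ b6 = 65
byte 11: 1f ⊕ 71 = 6e
byte 12: cb ⊕ eb = 20
byte 13: fd ⊕ cb = 36
byte 14: 76 ⊕ 06 = 70

75706461746520746f6b656e203670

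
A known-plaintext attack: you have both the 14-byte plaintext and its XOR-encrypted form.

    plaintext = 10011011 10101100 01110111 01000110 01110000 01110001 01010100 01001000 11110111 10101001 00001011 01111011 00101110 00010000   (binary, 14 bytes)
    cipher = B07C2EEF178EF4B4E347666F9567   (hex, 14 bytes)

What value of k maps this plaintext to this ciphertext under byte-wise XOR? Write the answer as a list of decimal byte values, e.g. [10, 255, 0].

[43, 208, 89, 169, 103, 255, 160, 252, 20, 238, 109, 20, 187, 119]

Since cipher = plaintext ⊕ k, XORing both sides with plaintext gives k = plaintext ⊕ cipher.
byte 0: 155 xor 176 =  43
byte 1: 172 xor 124 = 208
byte 2: 119 xor  46 =  89
byte 3:  70 xor 239 = 169
byte 4: 112 xor  23 = 103
byte 5: 113 xor 142 = 255
byte 6:  84 xor 244 = 160
byte 7:  72 xor 180 = 252
byte 8: 247 xor 227 =  20
byte 9: 169 xor  71 = 238
byte 10:  11 xor 102 = 109
byte 11: 123 xor 111 =  20
byte 12:  46 xor 149 = 187
byte 13:  16 xor 103 = 119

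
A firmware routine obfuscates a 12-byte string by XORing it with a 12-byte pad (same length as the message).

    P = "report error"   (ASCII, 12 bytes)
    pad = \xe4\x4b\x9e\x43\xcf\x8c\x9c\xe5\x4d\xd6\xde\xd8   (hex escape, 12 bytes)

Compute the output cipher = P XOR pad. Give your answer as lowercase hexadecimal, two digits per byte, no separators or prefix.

962eee2cbdf8bc803fa4b1aa

XOR is its own inverse, so applying the key byte-wise gives the result directly.
byte 0: 01110010 ⊕ 11100100 = 10010110
byte 1: 01100101 ⊕ 01001011 = 00101110
byte 2: 01110000 ⊕ 10011110 = 11101110
byte 3: 01101111 ⊕ 01000011 = 00101100
byte 4: 01110010 ⊕ 11001111 = 10111101
byte 5: 01110100 ⊕ 10001100 = 11111000
byte 6: 00100000 ⊕ 10011100 = 10111100
byte 7: 01100101 ⊕ 11100101 = 10000000
byte 8: 01110010 ⊕ 01001101 = 00111111
byte 9: 01110010 ⊕ 11010110 = 10100100
byte 10: 01101111 ⊕ 11011110 = 10110001
byte 11: 01110010 ⊕ 11011000 = 10101010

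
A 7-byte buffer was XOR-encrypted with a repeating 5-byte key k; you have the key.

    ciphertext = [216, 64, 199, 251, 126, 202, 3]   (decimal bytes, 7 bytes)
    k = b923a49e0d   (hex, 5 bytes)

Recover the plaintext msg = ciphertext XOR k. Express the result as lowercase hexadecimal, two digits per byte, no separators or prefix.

61636365737320

The 5-byte key repeats, so the effective keystream is b9 23 a4 9e 0d b9 23.
byte 0: d8 ^ b9 = 61
byte 1: 40 ^ 23 = 63
byte 2: c7 ^ a4 = 63
byte 3: fb ^ 9e = 65
byte 4: 7e ^ 0d = 73
byte 5: ca ^ b9 = 73
byte 6: 03 ^ 23 = 20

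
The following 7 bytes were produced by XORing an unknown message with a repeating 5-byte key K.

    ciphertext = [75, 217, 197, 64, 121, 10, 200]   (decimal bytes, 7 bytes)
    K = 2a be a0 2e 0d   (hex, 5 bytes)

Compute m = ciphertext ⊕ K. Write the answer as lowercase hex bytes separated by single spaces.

61 67 65 6e 74 20 76

The 5-byte key repeats, so the effective keystream is 2a be a0 2e 0d 2a be.
byte 0:  75 XOR  42 =  97
byte 1: 217 XOR 190 = 103
byte 2: 197 XOR 160 = 101
byte 3:  64 XOR  46 = 110
byte 4: 121 XOR  13 = 116
byte 5:  10 XOR  42 =  32
byte 6: 200 XOR 190 = 118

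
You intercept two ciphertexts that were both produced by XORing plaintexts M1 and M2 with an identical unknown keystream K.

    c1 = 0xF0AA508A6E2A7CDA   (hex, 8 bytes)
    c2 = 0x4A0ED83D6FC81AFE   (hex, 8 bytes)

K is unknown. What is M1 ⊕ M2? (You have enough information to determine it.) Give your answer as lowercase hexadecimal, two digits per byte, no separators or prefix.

baa488b701e26624

c1 ⊕ c2 = (M1 ⊕ K) ⊕ (M2 ⊕ K) = M1 ⊕ M2 — the shared key cancels under XOR.
f0 ^ 4a = ba
aa ^ 0e = a4
50 ^ d8 = 88
8a ^ 3d = b7
6e ^ 6f = 01
2a ^ c8 = e2
7c ^ 1a = 66
da ^ fe = 24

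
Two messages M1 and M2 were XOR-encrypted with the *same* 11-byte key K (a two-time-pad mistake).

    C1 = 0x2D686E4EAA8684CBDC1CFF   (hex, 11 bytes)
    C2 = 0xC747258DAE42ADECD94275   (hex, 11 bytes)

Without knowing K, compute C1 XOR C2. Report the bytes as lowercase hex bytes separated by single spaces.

C1 ⊕ C2 = (M1 ⊕ K) ⊕ (M2 ⊕ K) = M1 ⊕ M2 — the shared key cancels under XOR.
 45 ^ 199 = 234
104 ^  71 =  47
110 ^  37 =  75
 78 ^ 141 = 195
170 ^ 174 =   4
134 ^  66 = 196
132 ^ 173 =  41
203 ^ 236 =  39
220 ^ 217 =   5
 28 ^  66 =  94
255 ^ 117 = 138

ea 2f 4b c3 04 c4 29 27 05 5e 8a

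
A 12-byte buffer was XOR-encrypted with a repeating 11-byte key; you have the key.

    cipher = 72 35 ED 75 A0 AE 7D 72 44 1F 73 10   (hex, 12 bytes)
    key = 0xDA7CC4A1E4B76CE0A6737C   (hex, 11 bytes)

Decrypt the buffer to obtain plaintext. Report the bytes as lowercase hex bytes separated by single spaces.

a8 49 29 d4 44 19 11 92 e2 6c 0f ca

The 11-byte key repeats, so the effective keystream is da 7c c4 a1 e4 b7 6c e0 a6 73 7c da.
byte 0: 72 xor da = a8
byte 1: 35 xor 7c = 49
byte 2: ed xor c4 = 29
byte 3: 75 xor a1 = d4
byte 4: a0 xor e4 = 44
byte 5: ae xor b7 = 19
byte 6: 7d xor 6c = 11
byte 7: 72 xor e0 = 92
byte 8: 44 xor a6 = e2
byte 9: 1f xor 73 = 6c
byte 10: 73 xor 7c = 0f
byte 11: 10 xor da = ca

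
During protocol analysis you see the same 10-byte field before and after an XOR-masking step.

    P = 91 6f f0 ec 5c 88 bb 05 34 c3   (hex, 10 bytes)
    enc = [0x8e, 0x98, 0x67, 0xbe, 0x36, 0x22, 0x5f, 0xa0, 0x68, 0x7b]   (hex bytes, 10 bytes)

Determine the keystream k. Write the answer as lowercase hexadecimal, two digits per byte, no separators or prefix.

1ff797526aaae4a55cb8

Since enc = P ⊕ k, XORing both sides with P gives k = P ⊕ enc.
byte 0: 91 ⊕ 8e = 1f
byte 1: 6f ⊕ 98 = f7
byte 2: f0 ⊕ 67 = 97
byte 3: ec ⊕ be = 52
byte 4: 5c ⊕ 36 = 6a
byte 5: 88 ⊕ 22 = aa
byte 6: bb ⊕ 5f = e4
byte 7: 05 ⊕ a0 = a5
byte 8: 34 ⊕ 68 = 5c
byte 9: c3 ⊕ 7b = b8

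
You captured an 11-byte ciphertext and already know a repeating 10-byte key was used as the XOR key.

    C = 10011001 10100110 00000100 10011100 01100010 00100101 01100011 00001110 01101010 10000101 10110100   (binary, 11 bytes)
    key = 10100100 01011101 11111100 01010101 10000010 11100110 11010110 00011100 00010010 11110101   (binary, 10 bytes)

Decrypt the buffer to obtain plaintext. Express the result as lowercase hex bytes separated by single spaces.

3d fb f8 c9 e0 c3 b5 12 78 70 10

The 10-byte key repeats, so the effective keystream is a4 5d fc 55 82 e6 d6 1c 12 f5 a4.
byte 0: 99 xor a4 = 3d
byte 1: a6 xor 5d = fb
byte 2: 04 xor fc = f8
byte 3: 9c xor 55 = c9
byte 4: 62 xor 82 = e0
byte 5: 25 xor e6 = c3
byte 6: 63 xor d6 = b5
byte 7: 0e xor 1c = 12
byte 8: 6a xor 12 = 78
byte 9: 85 xor f5 = 70
byte 10: b4 xor a4 = 10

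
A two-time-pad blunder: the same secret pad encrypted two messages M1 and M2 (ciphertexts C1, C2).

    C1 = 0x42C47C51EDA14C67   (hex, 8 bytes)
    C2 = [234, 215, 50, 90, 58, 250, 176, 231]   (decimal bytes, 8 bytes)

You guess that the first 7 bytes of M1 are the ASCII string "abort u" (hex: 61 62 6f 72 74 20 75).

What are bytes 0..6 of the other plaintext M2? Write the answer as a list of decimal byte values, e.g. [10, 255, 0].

First, C1 ⊕ C2 = (M1 ⊕ K) ⊕ (M2 ⊕ K) = M1 ⊕ M2, so the key drops out. Then M2 = (M1 ⊕ M2) ⊕ M1 over the first 7 bytes.
byte 0: (42 ⊕ ea) ⊕ 61 = a8 ⊕ 61 = c9
byte 1: (c4 ⊕ d7) ⊕ 62 = 13 ⊕ 62 = 71
byte 2: (7c ⊕ 32) ⊕ 6f = 4e ⊕ 6f = 21
byte 3: (51 ⊕ 5a) ⊕ 72 = 0b ⊕ 72 = 79
byte 4: (ed ⊕ 3a) ⊕ 74 = d7 ⊕ 74 = a3
byte 5: (a1 ⊕ fa) ⊕ 20 = 5b ⊕ 20 = 7b
byte 6: (4c ⊕ b0) ⊕ 75 = fc ⊕ 75 = 89

[201, 113, 33, 121, 163, 123, 137]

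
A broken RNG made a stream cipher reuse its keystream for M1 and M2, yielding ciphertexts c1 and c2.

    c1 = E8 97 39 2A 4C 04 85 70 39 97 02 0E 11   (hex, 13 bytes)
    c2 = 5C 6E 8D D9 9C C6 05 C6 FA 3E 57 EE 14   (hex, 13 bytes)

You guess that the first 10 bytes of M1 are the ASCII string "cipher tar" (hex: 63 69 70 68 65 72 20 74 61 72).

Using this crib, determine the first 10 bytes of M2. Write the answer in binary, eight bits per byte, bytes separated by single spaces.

11010111 10010000 11000100 10011011 10110101 10110000 10100000 11000010 10100010 11011011

First, c1 ⊕ c2 = (M1 ⊕ K) ⊕ (M2 ⊕ K) = M1 ⊕ M2, so the key drops out. Then M2 = (M1 ⊕ M2) ⊕ M1 over the first 10 bytes.
byte 0: (e8 xor 5c) xor 63 = b4 xor 63 = d7
byte 1: (97 xor 6e) xor 69 = f9 xor 69 = 90
byte 2: (39 xor 8d) xor 70 = b4 xor 70 = c4
byte 3: (2a xor d9) xor 68 = f3 xor 68 = 9b
byte 4: (4c xor 9c) xor 65 = d0 xor 65 = b5
byte 5: (04 xor c6) xor 72 = c2 xor 72 = b0
byte 6: (85 xor 05) xor 20 = 80 xor 20 = a0
byte 7: (70 xor c6) xor 74 = b6 xor 74 = c2
byte 8: (39 xor fa) xor 61 = c3 xor 61 = a2
byte 9: (97 xor 3e) xor 72 = a9 xor 72 = db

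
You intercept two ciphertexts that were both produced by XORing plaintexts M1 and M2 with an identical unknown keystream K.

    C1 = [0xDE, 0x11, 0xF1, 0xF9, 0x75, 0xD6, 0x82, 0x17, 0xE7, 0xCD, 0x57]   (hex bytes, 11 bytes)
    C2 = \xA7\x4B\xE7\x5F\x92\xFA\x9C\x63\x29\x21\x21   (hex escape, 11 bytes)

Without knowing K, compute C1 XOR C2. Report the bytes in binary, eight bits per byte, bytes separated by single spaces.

01111001 01011010 00010110 10100110 11100111 00101100 00011110 01110100 11001110 11101100 01110110

C1 ⊕ C2 = (M1 ⊕ K) ⊕ (M2 ⊕ K) = M1 ⊕ M2 — the shared key cancels under XOR.
byte 0: de XOR a7 = 79
byte 1: 11 XOR 4b = 5a
byte 2: f1 XOR e7 = 16
byte 3: f9 XOR 5f = a6
byte 4: 75 XOR 92 = e7
byte 5: d6 XOR fa = 2c
byte 6: 82 XOR 9c = 1e
byte 7: 17 XOR 63 = 74
byte 8: e7 XOR 29 = ce
byte 9: cd XOR 21 = ec
byte 10: 57 XOR 21 = 76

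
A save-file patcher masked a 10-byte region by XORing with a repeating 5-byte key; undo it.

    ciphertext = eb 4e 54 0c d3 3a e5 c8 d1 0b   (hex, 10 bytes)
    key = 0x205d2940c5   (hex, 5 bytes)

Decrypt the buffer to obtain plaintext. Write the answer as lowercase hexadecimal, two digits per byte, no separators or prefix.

The 5-byte key repeats, so the effective keystream is 20 5d 29 40 c5 20 5d 29 40 c5.
byte 0: eb XOR 20 = cb
byte 1: 4e XOR 5d = 13
byte 2: 54 XOR 29 = 7d
byte 3: 0c XOR 40 = 4c
byte 4: d3 XOR c5 = 16
byte 5: 3a XOR 20 = 1a
byte 6: e5 XOR 5d = b8
byte 7: c8 XOR 29 = e1
byte 8: d1 XOR 40 = 91
byte 9: 0b XOR c5 = ce

cb137d4c161ab8e191ce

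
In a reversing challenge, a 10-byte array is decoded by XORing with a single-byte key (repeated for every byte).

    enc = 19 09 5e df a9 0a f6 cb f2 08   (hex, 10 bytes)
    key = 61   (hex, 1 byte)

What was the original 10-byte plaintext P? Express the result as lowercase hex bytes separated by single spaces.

78 68 3f be c8 6b 97 aa 93 69

The 1-byte key repeats, so the effective keystream is 61 61 61 61 61 61 61 61 61 61.
byte 0: 19 ⊕ 61 = 78
byte 1: 09 ⊕ 61 = 68
byte 2: 5e ⊕ 61 = 3f
byte 3: df ⊕ 61 = be
byte 4: a9 ⊕ 61 = c8
byte 5: 0a ⊕ 61 = 6b
byte 6: f6 ⊕ 61 = 97
byte 7: cb ⊕ 61 = aa
byte 8: f2 ⊕ 61 = 93
byte 9: 08 ⊕ 61 = 69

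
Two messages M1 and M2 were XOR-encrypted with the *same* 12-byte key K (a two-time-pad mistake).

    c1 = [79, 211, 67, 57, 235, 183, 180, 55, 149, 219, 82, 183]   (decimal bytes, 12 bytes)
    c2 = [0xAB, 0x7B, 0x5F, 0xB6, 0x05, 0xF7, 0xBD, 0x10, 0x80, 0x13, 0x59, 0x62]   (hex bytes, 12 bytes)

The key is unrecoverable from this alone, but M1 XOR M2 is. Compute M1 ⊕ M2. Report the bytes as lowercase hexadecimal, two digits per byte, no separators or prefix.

c1 ⊕ c2 = (M1 ⊕ K) ⊕ (M2 ⊕ K) = M1 ⊕ M2 — the shared key cancels under XOR.
 79 ^ 171 = 228
211 ^ 123 = 168
 67 ^  95 =  28
 57 ^ 182 = 143
235 ^   5 = 238
183 ^ 247 =  64
180 ^ 189 =   9
 55 ^  16 =  39
149 ^ 128 =  21
219 ^  19 = 200
 82 ^  89 =  11
183 ^  98 = 213

e4a81c8fee40092715c80bd5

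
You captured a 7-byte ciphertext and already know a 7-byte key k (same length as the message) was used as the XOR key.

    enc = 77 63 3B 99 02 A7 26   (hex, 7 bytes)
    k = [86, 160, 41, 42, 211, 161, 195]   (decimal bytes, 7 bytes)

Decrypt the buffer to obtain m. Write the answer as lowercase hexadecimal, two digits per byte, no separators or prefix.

21c312b3d106e5

01110111 ⊕ 01010110 = 00100001
01100011 ⊕ 10100000 = 11000011
00111011 ⊕ 00101001 = 00010010
10011001 ⊕ 00101010 = 10110011
00000010 ⊕ 11010011 = 11010001
10100111 ⊕ 10100001 = 00000110
00100110 ⊕ 11000011 = 11100101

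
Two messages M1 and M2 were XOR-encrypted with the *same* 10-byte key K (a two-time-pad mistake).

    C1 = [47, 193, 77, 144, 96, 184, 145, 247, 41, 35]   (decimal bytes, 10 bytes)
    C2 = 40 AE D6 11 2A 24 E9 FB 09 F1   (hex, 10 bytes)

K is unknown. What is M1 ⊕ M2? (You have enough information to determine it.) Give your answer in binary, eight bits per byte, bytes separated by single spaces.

C1 ⊕ C2 = (M1 ⊕ K) ⊕ (M2 ⊕ K) = M1 ⊕ M2 — the shared key cancels under XOR.
byte 0: 00101111 ^ 01000000 = 01101111
byte 1: 11000001 ^ 10101110 = 01101111
byte 2: 01001101 ^ 11010110 = 10011011
byte 3: 10010000 ^ 00010001 = 10000001
byte 4: 01100000 ^ 00101010 = 01001010
byte 5: 10111000 ^ 00100100 = 10011100
byte 6: 10010001 ^ 11101001 = 01111000
byte 7: 11110111 ^ 11111011 = 00001100
byte 8: 00101001 ^ 00001001 = 00100000
byte 9: 00100011 ^ 11110001 = 11010010

01101111 01101111 10011011 10000001 01001010 10011100 01111000 00001100 00100000 11010010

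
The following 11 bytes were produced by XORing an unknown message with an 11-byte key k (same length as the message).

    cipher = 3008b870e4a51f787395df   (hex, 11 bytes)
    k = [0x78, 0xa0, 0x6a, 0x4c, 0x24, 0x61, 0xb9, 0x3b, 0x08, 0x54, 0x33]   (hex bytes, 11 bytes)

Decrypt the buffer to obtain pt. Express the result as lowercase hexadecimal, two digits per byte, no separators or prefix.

XOR is its own inverse, so applying the key byte-wise gives the result directly.
30 ⊕ 78 = 48
08 ⊕ a0 = a8
b8 ⊕ 6a = d2
70 ⊕ 4c = 3c
e4 ⊕ 24 = c0
a5 ⊕ 61 = c4
1f ⊕ b9 = a6
78 ⊕ 3b = 43
73 ⊕ 08 = 7b
95 ⊕ 54 = c1
df ⊕ 33 = ec

48a8d23cc0c4a6437bc1ec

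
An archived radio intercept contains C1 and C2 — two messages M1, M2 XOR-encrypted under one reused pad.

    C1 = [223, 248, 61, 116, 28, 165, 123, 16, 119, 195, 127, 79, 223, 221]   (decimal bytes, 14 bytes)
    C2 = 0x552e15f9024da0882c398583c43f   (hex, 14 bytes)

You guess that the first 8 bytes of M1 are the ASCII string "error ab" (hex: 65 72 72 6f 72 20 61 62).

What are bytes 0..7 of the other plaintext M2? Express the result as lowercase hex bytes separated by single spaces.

First, C1 ⊕ C2 = (M1 ⊕ K) ⊕ (M2 ⊕ K) = M1 ⊕ M2, so the key drops out. Then M2 = (M1 ⊕ M2) ⊕ M1 over the first 8 bytes.
byte 0: (df ⊕ 55) ⊕ 65 = 8a ⊕ 65 = ef
byte 1: (f8 ⊕ 2e) ⊕ 72 = d6 ⊕ 72 = a4
byte 2: (3d ⊕ 15) ⊕ 72 = 28 ⊕ 72 = 5a
byte 3: (74 ⊕ f9) ⊕ 6f = 8d ⊕ 6f = e2
byte 4: (1c ⊕ 02) ⊕ 72 = 1e ⊕ 72 = 6c
byte 5: (a5 ⊕ 4d) ⊕ 20 = e8 ⊕ 20 = c8
byte 6: (7b ⊕ a0) ⊕ 61 = db ⊕ 61 = ba
byte 7: (10 ⊕ 88) ⊕ 62 = 98 ⊕ 62 = fa

ef a4 5a e2 6c c8 ba fa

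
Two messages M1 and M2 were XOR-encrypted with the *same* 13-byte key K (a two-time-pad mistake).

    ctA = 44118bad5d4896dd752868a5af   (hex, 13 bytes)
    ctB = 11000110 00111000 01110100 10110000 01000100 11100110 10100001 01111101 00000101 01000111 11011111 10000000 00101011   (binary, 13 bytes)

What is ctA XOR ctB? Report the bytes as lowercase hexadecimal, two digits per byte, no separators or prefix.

ctA ⊕ ctB = (M1 ⊕ K) ⊕ (M2 ⊕ K) = M1 ⊕ M2 — the shared key cancels under XOR.
byte 0: 44 ⊕ c6 = 82
byte 1: 11 ⊕ 38 = 29
byte 2: 8b ⊕ 74 = ff
byte 3: ad ⊕ b0 = 1d
byte 4: 5d ⊕ 44 = 19
byte 5: 48 ⊕ e6 = ae
byte 6: 96 ⊕ a1 = 37
byte 7: dd ⊕ 7d = a0
byte 8: 75 ⊕ 05 = 70
byte 9: 28 ⊕ 47 = 6f
byte 10: 68 ⊕ df = b7
byte 11: a5 ⊕ 80 = 25
byte 12: af ⊕ 2b = 84

8229ff1d19ae37a0706fb72584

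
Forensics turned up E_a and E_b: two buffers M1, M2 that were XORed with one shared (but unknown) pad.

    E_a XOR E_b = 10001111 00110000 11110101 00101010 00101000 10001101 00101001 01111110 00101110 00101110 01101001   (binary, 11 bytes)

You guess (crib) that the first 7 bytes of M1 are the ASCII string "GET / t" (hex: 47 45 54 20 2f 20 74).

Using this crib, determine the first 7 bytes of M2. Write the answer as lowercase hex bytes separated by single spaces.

c8 75 a1 0a 07 ad 5d

Since E_a ⊕ E_b = M1 ⊕ M2, XORing with the guessed M1 bytes yields the corresponding M2 bytes: M2 = (E_a ⊕ E_b) ⊕ M1.
8f ⊕ 47 = c8
30 ⊕ 45 = 75
f5 ⊕ 54 = a1
2a ⊕ 20 = 0a
28 ⊕ 2f = 07
8d ⊕ 20 = ad
29 ⊕ 74 = 5d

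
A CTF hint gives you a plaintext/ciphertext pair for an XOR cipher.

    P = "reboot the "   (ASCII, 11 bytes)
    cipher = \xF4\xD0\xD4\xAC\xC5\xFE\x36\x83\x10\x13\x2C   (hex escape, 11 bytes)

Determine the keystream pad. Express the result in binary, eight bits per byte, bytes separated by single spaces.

10000110 10110101 10110110 11000011 10101010 10001010 00010110 11110111 01111000 01110110 00001100

Since cipher = P ⊕ pad, XORing both sides with P gives pad = P ⊕ cipher.
72 xor f4 = 86
65 xor d0 = b5
62 xor d4 = b6
6f xor ac = c3
6f xor c5 = aa
74 xor fe = 8a
20 xor 36 = 16
74 xor 83 = f7
68 xor 10 = 78
65 xor 13 = 76
20 xor 2c = 0c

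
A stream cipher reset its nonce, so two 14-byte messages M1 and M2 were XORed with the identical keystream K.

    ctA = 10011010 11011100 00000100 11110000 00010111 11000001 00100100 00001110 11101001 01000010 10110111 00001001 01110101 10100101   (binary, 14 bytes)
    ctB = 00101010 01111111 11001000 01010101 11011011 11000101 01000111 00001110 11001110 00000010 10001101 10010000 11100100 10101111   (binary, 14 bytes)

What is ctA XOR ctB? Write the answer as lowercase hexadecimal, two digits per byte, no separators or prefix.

ctA ⊕ ctB = (M1 ⊕ K) ⊕ (M2 ⊕ K) = M1 ⊕ M2 — the shared key cancels under XOR.
9a xor 2a = b0
dc xor 7f = a3
04 xor c8 = cc
f0 xor 55 = a5
17 xor db = cc
c1 xor c5 = 04
24 xor 47 = 63
0e xor 0e = 00
e9 xor ce = 27
42 xor 02 = 40
b7 xor 8d = 3a
09 xor 90 = 99
75 xor e4 = 91
a5 xor af = 0a

b0a3cca5cc04630027403a99910a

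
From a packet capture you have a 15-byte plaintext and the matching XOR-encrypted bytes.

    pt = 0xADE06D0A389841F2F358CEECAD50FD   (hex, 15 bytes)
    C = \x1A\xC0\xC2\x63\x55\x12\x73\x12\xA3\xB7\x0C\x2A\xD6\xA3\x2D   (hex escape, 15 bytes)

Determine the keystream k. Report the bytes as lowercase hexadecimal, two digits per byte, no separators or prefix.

b720af696d8a32e050efc2c67bf3d0

Since C = pt ⊕ k, XORing both sides with pt gives k = pt ⊕ C.
ad xor 1a = b7
e0 xor c0 = 20
6d xor c2 = af
0a xor 63 = 69
38 xor 55 = 6d
98 xor 12 = 8a
41 xor 73 = 32
f2 xor 12 = e0
f3 xor a3 = 50
58 xor b7 = ef
ce xor 0c = c2
ec xor 2a = c6
ad xor d6 = 7b
50 xor a3 = f3
fd xor 2d = d0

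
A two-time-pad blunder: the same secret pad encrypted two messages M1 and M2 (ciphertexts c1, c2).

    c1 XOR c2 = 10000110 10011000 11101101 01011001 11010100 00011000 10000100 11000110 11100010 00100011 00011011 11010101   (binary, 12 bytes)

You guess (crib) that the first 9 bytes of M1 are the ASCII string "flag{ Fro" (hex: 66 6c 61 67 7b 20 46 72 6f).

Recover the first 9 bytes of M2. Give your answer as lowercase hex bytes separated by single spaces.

Since c1 ⊕ c2 = M1 ⊕ M2, XORing with the guessed M1 bytes yields the corresponding M2 bytes: M2 = (c1 ⊕ c2) ⊕ M1.
10000110 xor 01100110 = 11100000
10011000 xor 01101100 = 11110100
11101101 xor 01100001 = 10001100
01011001 xor 01100111 = 00111110
11010100 xor 01111011 = 10101111
00011000 xor 00100000 = 00111000
10000100 xor 01000110 = 11000010
11000110 xor 01110010 = 10110100
11100010 xor 01101111 = 10001101

e0 f4 8c 3e af 38 c2 b4 8d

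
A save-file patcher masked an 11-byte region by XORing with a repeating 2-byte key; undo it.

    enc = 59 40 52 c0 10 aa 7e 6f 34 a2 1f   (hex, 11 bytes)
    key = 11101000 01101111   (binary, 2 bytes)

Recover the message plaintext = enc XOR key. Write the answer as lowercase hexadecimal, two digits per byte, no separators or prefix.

b12fbaaff8c59600dccdf7

The 2-byte key repeats, so the effective keystream is e8 6f e8 6f e8 6f e8 6f e8 6f e8.
byte 0:  89 ⊕ 232 = 177
byte 1:  64 ⊕ 111 =  47
byte 2:  82 ⊕ 232 = 186
byte 3: 192 ⊕ 111 = 175
byte 4:  16 ⊕ 232 = 248
byte 5: 170 ⊕ 111 = 197
byte 6: 126 ⊕ 232 = 150
byte 7: 111 ⊕ 111 =   0
byte 8:  52 ⊕ 232 = 220
byte 9: 162 ⊕ 111 = 205
byte 10:  31 ⊕ 232 = 247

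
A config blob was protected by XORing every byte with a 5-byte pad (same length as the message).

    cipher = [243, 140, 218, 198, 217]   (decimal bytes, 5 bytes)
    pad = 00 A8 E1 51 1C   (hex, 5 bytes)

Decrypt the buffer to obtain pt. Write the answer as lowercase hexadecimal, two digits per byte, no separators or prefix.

f3243b97c5

XOR is its own inverse, so applying the key byte-wise gives the result directly.
byte 0: f3 ⊕ 00 = f3
byte 1: 8c ⊕ a8 = 24
byte 2: da ⊕ e1 = 3b
byte 3: c6 ⊕ 51 = 97
byte 4: d9 ⊕ 1c = c5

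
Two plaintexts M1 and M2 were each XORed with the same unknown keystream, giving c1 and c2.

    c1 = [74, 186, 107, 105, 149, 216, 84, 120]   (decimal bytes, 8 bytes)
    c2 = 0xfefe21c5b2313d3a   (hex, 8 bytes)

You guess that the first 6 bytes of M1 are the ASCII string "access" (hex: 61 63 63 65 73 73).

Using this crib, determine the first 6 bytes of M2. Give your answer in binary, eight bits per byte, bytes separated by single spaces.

First, c1 ⊕ c2 = (M1 ⊕ K) ⊕ (M2 ⊕ K) = M1 ⊕ M2, so the key drops out. Then M2 = (M1 ⊕ M2) ⊕ M1 over the first 6 bytes.
byte 0: (4a xor fe) xor 61 = b4 xor 61 = d5
byte 1: (ba xor fe) xor 63 = 44 xor 63 = 27
byte 2: (6b xor 21) xor 63 = 4a xor 63 = 29
byte 3: (69 xor c5) xor 65 = ac xor 65 = c9
byte 4: (95 xor b2) xor 73 = 27 xor 73 = 54
byte 5: (d8 xor 31) xor 73 = e9 xor 73 = 9a

11010101 00100111 00101001 11001001 01010100 10011010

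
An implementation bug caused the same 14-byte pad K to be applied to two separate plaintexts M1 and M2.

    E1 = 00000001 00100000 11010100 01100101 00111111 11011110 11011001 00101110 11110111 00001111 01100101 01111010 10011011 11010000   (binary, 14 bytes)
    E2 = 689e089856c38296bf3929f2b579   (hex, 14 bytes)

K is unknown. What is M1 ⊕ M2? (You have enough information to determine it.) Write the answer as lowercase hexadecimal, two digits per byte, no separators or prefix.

69bedcfd691d5bb848364c882ea9

E1 ⊕ E2 = (M1 ⊕ K) ⊕ (M2 ⊕ K) = M1 ⊕ M2 — the shared key cancels under XOR.
byte 0: 00000001 ^ 01101000 = 01101001
byte 1: 00100000 ^ 10011110 = 10111110
byte 2: 11010100 ^ 00001000 = 11011100
byte 3: 01100101 ^ 10011000 = 11111101
byte 4: 00111111 ^ 01010110 = 01101001
byte 5: 11011110 ^ 11000011 = 00011101
byte 6: 11011001 ^ 10000010 = 01011011
byte 7: 00101110 ^ 10010110 = 10111000
byte 8: 11110111 ^ 10111111 = 01001000
byte 9: 00001111 ^ 00111001 = 00110110
byte 10: 01100101 ^ 00101001 = 01001100
byte 11: 01111010 ^ 11110010 = 10001000
byte 12: 10011011 ^ 10110101 = 00101110
byte 13: 11010000 ^ 01111001 = 10101001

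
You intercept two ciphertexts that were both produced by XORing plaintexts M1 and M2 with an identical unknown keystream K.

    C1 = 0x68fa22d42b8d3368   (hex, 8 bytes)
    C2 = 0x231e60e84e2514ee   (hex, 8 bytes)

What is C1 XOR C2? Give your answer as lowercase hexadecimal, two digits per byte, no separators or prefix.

C1 ⊕ C2 = (M1 ⊕ K) ⊕ (M2 ⊕ K) = M1 ⊕ M2 — the shared key cancels under XOR.
104 ^  35 =  75
250 ^  30 = 228
 34 ^  96 =  66
212 ^ 232 =  60
 43 ^  78 = 101
141 ^  37 = 168
 51 ^  20 =  39
104 ^ 238 = 134

4be4423c65a82786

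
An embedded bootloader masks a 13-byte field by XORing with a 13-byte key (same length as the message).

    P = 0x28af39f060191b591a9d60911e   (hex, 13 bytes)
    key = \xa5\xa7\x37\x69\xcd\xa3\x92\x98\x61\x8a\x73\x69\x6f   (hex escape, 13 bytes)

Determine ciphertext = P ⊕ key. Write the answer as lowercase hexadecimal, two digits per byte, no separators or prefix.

XOR is its own inverse, so applying the key byte-wise gives the result directly.
 40 ^ 165 = 141
175 ^ 167 =   8
 57 ^  55 =  14
240 ^ 105 = 153
 96 ^ 205 = 173
 25 ^ 163 = 186
 27 ^ 146 = 137
 89 ^ 152 = 193
 26 ^  97 = 123
157 ^ 138 =  23
 96 ^ 115 =  19
145 ^ 105 = 248
 30 ^ 111 = 113

8d080e99adba89c17b1713f871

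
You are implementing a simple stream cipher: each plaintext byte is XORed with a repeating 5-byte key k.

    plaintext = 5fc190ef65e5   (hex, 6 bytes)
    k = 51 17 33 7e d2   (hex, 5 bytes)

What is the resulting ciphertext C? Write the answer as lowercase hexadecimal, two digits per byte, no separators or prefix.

0ed6a391b7b4

The 5-byte key repeats, so the effective keystream is 51 17 33 7e d2 51.
byte 0: 5f xor 51 = 0e
byte 1: c1 xor 17 = d6
byte 2: 90 xor 33 = a3
byte 3: ef xor 7e = 91
byte 4: 65 xor d2 = b7
byte 5: e5 xor 51 = b4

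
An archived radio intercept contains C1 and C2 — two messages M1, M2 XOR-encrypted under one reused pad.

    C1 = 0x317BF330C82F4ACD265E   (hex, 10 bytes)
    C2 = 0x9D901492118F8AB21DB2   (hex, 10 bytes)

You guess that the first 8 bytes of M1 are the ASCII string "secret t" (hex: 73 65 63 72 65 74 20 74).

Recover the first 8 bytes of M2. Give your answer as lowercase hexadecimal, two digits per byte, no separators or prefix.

df8e84d0bcd4e00b

First, C1 ⊕ C2 = (M1 ⊕ K) ⊕ (M2 ⊕ K) = M1 ⊕ M2, so the key drops out. Then M2 = (M1 ⊕ M2) ⊕ M1 over the first 8 bytes.
byte 0: (31 ^ 9d) ^ 73 = ac ^ 73 = df
byte 1: (7b ^ 90) ^ 65 = eb ^ 65 = 8e
byte 2: (f3 ^ 14) ^ 63 = e7 ^ 63 = 84
byte 3: (30 ^ 92) ^ 72 = a2 ^ 72 = d0
byte 4: (c8 ^ 11) ^ 65 = d9 ^ 65 = bc
byte 5: (2f ^ 8f) ^ 74 = a0 ^ 74 = d4
byte 6: (4a ^ 8a) ^ 20 = c0 ^ 20 = e0
byte 7: (cd ^ b2) ^ 74 = 7f ^ 74 = 0b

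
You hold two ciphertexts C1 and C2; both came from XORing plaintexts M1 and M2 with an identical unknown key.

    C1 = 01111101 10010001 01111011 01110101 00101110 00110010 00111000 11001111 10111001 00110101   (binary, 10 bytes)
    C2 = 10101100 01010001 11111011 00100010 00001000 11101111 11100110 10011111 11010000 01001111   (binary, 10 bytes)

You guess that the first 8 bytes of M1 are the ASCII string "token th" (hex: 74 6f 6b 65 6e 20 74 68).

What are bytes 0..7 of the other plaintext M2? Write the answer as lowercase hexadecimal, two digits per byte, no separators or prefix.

a5afeb3248fdaa38

First, C1 ⊕ C2 = (M1 ⊕ K) ⊕ (M2 ⊕ K) = M1 ⊕ M2, so the key drops out. Then M2 = (M1 ⊕ M2) ⊕ M1 over the first 8 bytes.
byte 0: (7d XOR ac) XOR 74 = d1 XOR 74 = a5
byte 1: (91 XOR 51) XOR 6f = c0 XOR 6f = af
byte 2: (7b XOR fb) XOR 6b = 80 XOR 6b = eb
byte 3: (75 XOR 22) XOR 65 = 57 XOR 65 = 32
byte 4: (2e XOR 08) XOR 6e = 26 XOR 6e = 48
byte 5: (32 XOR ef) XOR 20 = dd XOR 20 = fd
byte 6: (38 XOR e6) XOR 74 = de XOR 74 = aa
byte 7: (cf XOR 9f) XOR 68 = 50 XOR 68 = 38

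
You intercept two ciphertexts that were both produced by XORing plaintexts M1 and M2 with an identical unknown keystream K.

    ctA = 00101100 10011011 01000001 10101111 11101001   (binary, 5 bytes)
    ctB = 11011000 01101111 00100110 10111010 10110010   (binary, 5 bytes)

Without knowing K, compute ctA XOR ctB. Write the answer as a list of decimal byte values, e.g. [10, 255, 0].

ctA ⊕ ctB = (M1 ⊕ K) ⊕ (M2 ⊕ K) = M1 ⊕ M2 — the shared key cancels under XOR.
byte 0: 2c xor d8 = f4
byte 1: 9b xor 6f = f4
byte 2: 41 xor 26 = 67
byte 3: af xor ba = 15
byte 4: e9 xor b2 = 5b

[244, 244, 103, 21, 91]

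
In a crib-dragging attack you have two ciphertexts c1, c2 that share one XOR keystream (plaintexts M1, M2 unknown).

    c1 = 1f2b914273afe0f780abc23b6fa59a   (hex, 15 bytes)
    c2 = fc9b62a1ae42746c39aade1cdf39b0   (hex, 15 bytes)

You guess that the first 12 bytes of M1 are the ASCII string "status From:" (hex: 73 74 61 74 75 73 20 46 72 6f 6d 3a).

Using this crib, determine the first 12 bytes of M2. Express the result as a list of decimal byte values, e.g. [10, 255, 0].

[144, 196, 146, 151, 168, 158, 180, 221, 203, 110, 113, 29]

First, c1 ⊕ c2 = (M1 ⊕ K) ⊕ (M2 ⊕ K) = M1 ⊕ M2, so the key drops out. Then M2 = (M1 ⊕ M2) ⊕ M1 over the first 12 bytes.
byte 0: (1f xor fc) xor 73 = e3 xor 73 = 90
byte 1: (2b xor 9b) xor 74 = b0 xor 74 = c4
byte 2: (91 xor 62) xor 61 = f3 xor 61 = 92
byte 3: (42 xor a1) xor 74 = e3 xor 74 = 97
byte 4: (73 xor ae) xor 75 = dd xor 75 = a8
byte 5: (af xor 42) xor 73 = ed xor 73 = 9e
byte 6: (e0 xor 74) xor 20 = 94 xor 20 = b4
byte 7: (f7 xor 6c) xor 46 = 9b xor 46 = dd
byte 8: (80 xor 39) xor 72 = b9 xor 72 = cb
byte 9: (ab xor aa) xor 6f = 01 xor 6f = 6e
byte 10: (c2 xor de) xor 6d = 1c xor 6d = 71
byte 11: (3b xor 1c) xor 3a = 27 xor 3a = 1d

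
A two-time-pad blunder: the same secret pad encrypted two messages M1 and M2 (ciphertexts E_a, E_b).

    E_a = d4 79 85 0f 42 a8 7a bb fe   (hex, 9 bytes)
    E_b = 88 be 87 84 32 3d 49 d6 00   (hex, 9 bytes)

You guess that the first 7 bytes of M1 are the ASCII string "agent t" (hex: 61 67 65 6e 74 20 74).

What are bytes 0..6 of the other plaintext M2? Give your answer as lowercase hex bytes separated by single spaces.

First, E_a ⊕ E_b = (M1 ⊕ K) ⊕ (M2 ⊕ K) = M1 ⊕ M2, so the key drops out. Then M2 = (M1 ⊕ M2) ⊕ M1 over the first 7 bytes.
byte 0: (d4 ^ 88) ^ 61 = 5c ^ 61 = 3d
byte 1: (79 ^ be) ^ 67 = c7 ^ 67 = a0
byte 2: (85 ^ 87) ^ 65 = 02 ^ 65 = 67
byte 3: (0f ^ 84) ^ 6e = 8b ^ 6e = e5
byte 4: (42 ^ 32) ^ 74 = 70 ^ 74 = 04
byte 5: (a8 ^ 3d) ^ 20 = 95 ^ 20 = b5
byte 6: (7a ^ 49) ^ 74 = 33 ^ 74 = 47

3d a0 67 e5 04 b5 47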